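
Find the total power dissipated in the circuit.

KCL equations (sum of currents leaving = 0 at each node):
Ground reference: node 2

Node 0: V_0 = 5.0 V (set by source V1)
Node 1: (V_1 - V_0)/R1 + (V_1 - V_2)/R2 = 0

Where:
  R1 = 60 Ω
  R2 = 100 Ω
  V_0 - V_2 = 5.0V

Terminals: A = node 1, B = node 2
Nodal analysis, taking node 2 as the 0 V reference.
Source V1 fixes V_0 = 5 V.
KCL at each unknown node (sum of currents leaving = 0; resistances in Ω):
  Node 1: (V_1 - 5)/60 + (V_1 - 0)/100 = 0
Collecting terms: 0.02667 × V_1 = 0.08333  =>  V_1 = 3.125 V
Power in each resistor, P = (ΔV)²/R:
  P_R1 = (5 - 3.125)²/60 = 0.05859 W
  P_R2 = (3.125 - 0)²/100 = 0.09766 W
P_total = P_R1 + P_R2 = 0.1562 W

Final answer: 0.1562 W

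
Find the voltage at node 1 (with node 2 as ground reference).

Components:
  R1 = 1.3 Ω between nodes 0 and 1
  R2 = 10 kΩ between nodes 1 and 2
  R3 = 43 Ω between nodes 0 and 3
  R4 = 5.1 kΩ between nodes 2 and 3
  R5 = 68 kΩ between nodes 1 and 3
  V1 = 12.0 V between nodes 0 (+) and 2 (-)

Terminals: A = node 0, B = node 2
Nodal analysis, taking node 2 as the 0 V reference.
Source V1 fixes V_0 = 12 V.
KCL at each unknown node (sum of currents leaving = 0; resistances in Ω):
  Node 1: (V_1 - 12)/1.3 + (V_1 - 0)/10000 + (V_1 - V_3)/68000 = 0
  Node 3: (V_3 - 12)/43 + (V_3 - 0)/5100 + (V_3 - V_1)/68000 = 0
Collecting terms (coefficients in siemens):
  0.7693·V_1 - 0.00001471·V_3 = 9.231
  0.02347·V_3 - 0.00001471·V_1 = 0.2791
Determinant D = (0.7693)(0.02347) - (-0.00001471)(-0.00001471) = 0.01805
V_1 = [(9.231)(0.02347) - (-0.00001471)(0.2791)]/D = 12 V
V_3 = [(0.7693)(0.2791) - (9.231)(-0.00001471)]/D = 11.9 V
The requested potential is V_1 = 12 V.

Final answer: V_1 = 12 V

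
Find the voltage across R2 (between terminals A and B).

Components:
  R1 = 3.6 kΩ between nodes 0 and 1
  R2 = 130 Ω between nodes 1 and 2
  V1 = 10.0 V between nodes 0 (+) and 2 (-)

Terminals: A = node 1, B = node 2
R1 and R2 are in series across V1 (node 0 → node 1 → node 2), and the output A–B is taken across R2, so this is a voltage divider.
Series current: I = V1/(R1 + R2) = 10/(3600 + 130) = 10/3730 = 0.002681 A
V_R2 = I × R2 = V1 × R2/(R1 + R2) = 10 × 130/3730 = 0.3485 V

Final answer: 0.3485 V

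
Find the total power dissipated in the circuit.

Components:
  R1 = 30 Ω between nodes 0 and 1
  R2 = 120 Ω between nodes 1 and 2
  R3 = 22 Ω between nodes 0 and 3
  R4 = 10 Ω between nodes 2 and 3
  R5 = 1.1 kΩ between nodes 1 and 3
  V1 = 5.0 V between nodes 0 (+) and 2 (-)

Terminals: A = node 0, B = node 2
Nodal analysis, taking node 2 as the 0 V reference.
Source V1 fixes V_0 = 5 V.
KCL at each unknown node (sum of currents leaving = 0; resistances in Ω):
  Node 1: (V_1 - 5)/30 + (V_1 - 0)/120 + (V_1 - V_3)/1100 = 0
  Node 3: (V_3 - 5)/22 + (V_3 - 0)/10 + (V_3 - V_1)/1100 = 0
Collecting terms (coefficients in siemens):
  0.04258·V_1 - 0.0009091·V_3 = 0.1667
  0.1464·V_3 - 0.0009091·V_1 = 0.2273
Determinant D = (0.04258)(0.1464) - (-0.0009091)(-0.0009091) = 0.006231
V_1 = [(0.1667)(0.1464) - (-0.0009091)(0.2273)]/D = 3.948 V
V_3 = [(0.04258)(0.2273) - (0.1667)(-0.0009091)]/D = 1.577 V
Power in each resistor, P = (ΔV)²/R:
  P_R1 = (5 - 3.948)²/30 = 0.03687 W
  P_R2 = (3.948 - 0)²/120 = 0.1299 W
  P_R3 = (5 - 1.577)²/22 = 0.5325 W
  P_R4 = (0 - 1.577)²/10 = 0.2488 W
  P_R5 = (3.948 - 1.577)²/1100 = 0.00511 W
P_total = P_R1 + P_R2 + P_R3 + P_R4 + P_R5 = 0.9532 W

Final answer: 0.9532 W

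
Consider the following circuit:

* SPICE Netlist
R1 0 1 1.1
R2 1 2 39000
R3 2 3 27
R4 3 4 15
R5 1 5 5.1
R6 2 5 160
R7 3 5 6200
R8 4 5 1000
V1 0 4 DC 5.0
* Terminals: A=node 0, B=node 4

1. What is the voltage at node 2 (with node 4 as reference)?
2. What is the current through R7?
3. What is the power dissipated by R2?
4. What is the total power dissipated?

Nodal analysis, taking node 4 as the 0 V reference.
Source V1 fixes V_0 = 5 V.
KCL at each unknown node (sum of currents leaving = 0; resistances in Ω):
  Node 1: (V_1 - 5)/1.1 + (V_1 - V_2)/39000 + (V_1 - V_5)/5.1 = 0
  Node 2: (V_2 - V_1)/39000 + (V_2 - V_3)/27 + (V_2 - V_5)/160 = 0
  Node 3: (V_3 - V_2)/27 + (V_3 - 0)/15 + (V_3 - V_5)/6200 = 0
  Node 5: (V_5 - V_1)/5.1 + (V_5 - V_2)/160 + (V_5 - V_3)/6200 + (V_5 - 0)/1000 = 0
Collecting terms (coefficients in siemens):
  1.105·V_1 - 0.00002564·V_2 - 0.1961·V_5 = 4.545
  0.04331·V_2 - 0.00002564·V_1 - 0.03704·V_3 - 0.00625·V_5 = 0
  0.1039·V_3 - 0.03704·V_2 - 0.0001613·V_5 = 0
  0.2035·V_5 - 0.1961·V_1 - 0.00625·V_2 - 0.0001613·V_3 = 0
Solving these 4 simultaneous equations (Gaussian elimination) gives:
  V_1 = 4.968 V, V_2 = 1.014 V, V_3 = 0.369 V, V_5 = 4.818 V
Part 1:
  Read off the nodal solution: V_2 = 1.014 V
Part 2:
  I_R7 = (V_3 - V_5)/R7 = (0.369 - 4.818)/6200 = -0.0007176 A
  Magnitude: I_R7 = 0.0007176 A
Part 3:
  I_R2 = (V_1 - V_2)/R2 = (4.968 - 1.014)/39000 = 0.0001014 A
  P_R2 = I_R2² × R2 = (0.0001014)² × 39000 = 0.0004009 W
Part 4:
  Power in each resistor, P = (ΔV)²/R:
    P_R1 = (5 - 4.968)²/1.1 = 0.0009518 W
    P_R2 = (4.968 - 1.014)²/39000 = 0.0004009 W
    P_R3 = (1.014 - 0.369)²/27 = 0.0154 W
    P_R4 = (0.369 - 0)²/15 = 0.009075 W
    P_R5 = (4.968 - 4.818)²/5.1 = 0.004382 W
    P_R6 = (1.014 - 4.818)²/160 = 0.09046 W
    P_R7 = (0.369 - 4.818)²/6200 = 0.003193 W
    P_R8 = (0 - 4.818)²/1000 = 0.02321 W
  P_total = P_R1 + P_R2 + P_R3 + P_R4 + P_R5 + P_R6 + P_R7 + P_R8 = 0.1471 W

Final answers:
1. V_2 = 1.014 V
2. I_R7 = 0.0007176 A
3. P_R2 = 0.0004009 W
4. P_total = 0.1471 W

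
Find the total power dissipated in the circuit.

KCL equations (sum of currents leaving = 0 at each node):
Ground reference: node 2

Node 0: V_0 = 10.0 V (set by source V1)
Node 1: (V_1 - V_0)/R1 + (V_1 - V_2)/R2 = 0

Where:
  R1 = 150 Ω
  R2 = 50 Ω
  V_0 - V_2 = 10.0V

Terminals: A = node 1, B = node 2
Nodal analysis, taking node 2 as the 0 V reference.
Source V1 fixes V_0 = 10 V.
KCL at each unknown node (sum of currents leaving = 0; resistances in Ω):
  Node 1: (V_1 - 10)/150 + (V_1 - 0)/50 = 0
Collecting terms: 0.02667 × V_1 = 0.06667  =>  V_1 = 2.5 V
Power in each resistor, P = (ΔV)²/R:
  P_R1 = (10 - 2.5)²/150 = 0.375 W
  P_R2 = (2.5 - 0)²/50 = 0.125 W
P_total = P_R1 + P_R2 = 0.5 W

Final answer: 0.5 W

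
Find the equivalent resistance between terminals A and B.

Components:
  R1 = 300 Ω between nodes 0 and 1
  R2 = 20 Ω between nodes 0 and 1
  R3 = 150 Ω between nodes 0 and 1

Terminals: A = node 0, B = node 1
Reduce the network between node 0 (A) and node 1 (B) by series/parallel combination:
  Rp1 = R1 ‖ R2 ‖ R3 (parallel, all between nodes 0 and 1) = 1/(1/300 + 1/20 + 1/150) = 16.67 Ω
R_eq = 16.67 Ω

Final answer: 16.67 Ω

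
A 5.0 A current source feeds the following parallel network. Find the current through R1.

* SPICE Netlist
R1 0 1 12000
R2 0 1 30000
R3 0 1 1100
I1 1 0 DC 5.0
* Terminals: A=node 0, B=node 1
All resistors sit directly between nodes 0 and 1, so they are in parallel and share one voltage V; the full source current 5 A splits among them.
1/R_par = 1/12000 + 1/30000 + 1/1100 = 0.001026 S  =>  R_par = 974.9 Ω
V = I × R_par = 5 × 974.9 = 4874 V
I_R1 = V/R1 = 4874/12000 = 0.4062 A

Final answer: 0.4062 A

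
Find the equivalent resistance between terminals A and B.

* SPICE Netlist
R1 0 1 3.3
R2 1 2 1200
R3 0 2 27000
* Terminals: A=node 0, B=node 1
Reduce the network between node 0 (A) and node 1 (B) by series/parallel combination:
  Rs1 = R3 + R2 (series, joined only at node 2) = 27000 + 1200 = 28200 Ω
  Rp1 = R1 ‖ Rs1 (parallel, both between nodes 0 and 1) = 1/(1/3.3 + 1/28200) = 3.3 Ω
R_eq = 3.3 Ω

Final answer: 3.3 Ω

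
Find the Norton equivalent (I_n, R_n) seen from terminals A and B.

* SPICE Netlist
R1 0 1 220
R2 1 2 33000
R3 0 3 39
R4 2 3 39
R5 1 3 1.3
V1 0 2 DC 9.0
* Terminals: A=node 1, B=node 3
Find the Thévenin equivalent first; then I_n = V_th/R_th and R_n = R_th.
Step 1 — V_th is the open-circuit voltage V_A - V_B (nothing connected across the terminals).
Nodal analysis, taking node 2 as the 0 V reference.
Source V1 fixes V_0 = 9 V.
KCL at each unknown node (sum of currents leaving = 0; resistances in Ω):
  Node 1: (V_1 - 9)/220 + (V_1 - 0)/33000 + (V_1 - V_3)/1.3 = 0
  Node 3: (V_3 - 9)/39 + (V_3 - 0)/39 + (V_3 - V_1)/1.3 = 0
Collecting terms (coefficients in siemens):
  0.7738·V_1 - 0.7692·V_3 = 0.04091
  0.8205·V_3 - 0.7692·V_1 = 0.2308
Determinant D = (0.7738)(0.8205) - (-0.7692)(-0.7692) = 0.0432
V_1 = [(0.04091)(0.8205) - (-0.7692)(0.2308)]/D = 4.886 V
V_3 = [(0.7738)(0.2308) - (0.04091)(-0.7692)]/D = 4.862 V
V_th = V_1 - V_3 = 4.886 - 4.862 = 0.02412 V
Step 2 — R_th: zero the source — replace V1 by a short circuit (node 2 merges into node 0) — and find the resistance seen between A (node 1) and B (node 3).
Reduce the network between node 1 (A) and node 3 (B) by series/parallel combination:
  Rp1 = R1 ‖ R2 (parallel, both between nodes 0 and 1) = 1/(1/220 + 1/33000) = 218.5 Ω
  Rp2 = R3 ‖ R4 (parallel, both between nodes 0 and 3) = 1/(1/39 + 1/39) = 19.5 Ω
  Rs1 = Rp1 + Rp2 (series, joined only at node 0) = 218.5 + 19.5 = 238 Ω
  Rp3 = R5 ‖ Rs1 (parallel, both between nodes 1 and 3) = 1/(1/1.3 + 1/238) = 1.293 Ω
R_th = 1.293 Ω
I_n = V_th/R_th = 0.02412/1.293 = 0.01865 A, and R_n = R_th = 1.293 Ω

Final answer: I_n = 0.01865 A, R_n = 1.293 Ω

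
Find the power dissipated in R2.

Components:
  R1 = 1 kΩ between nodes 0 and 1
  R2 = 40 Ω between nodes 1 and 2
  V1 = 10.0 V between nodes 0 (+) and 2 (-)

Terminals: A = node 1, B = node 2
Nodal analysis, taking node 2 as the 0 V reference.
Source V1 fixes V_0 = 10 V.
KCL at each unknown node (sum of currents leaving = 0; resistances in Ω):
  Node 1: (V_1 - 10)/1000 + (V_1 - 0)/40 = 0
Collecting terms: 0.026 × V_1 = 0.01  =>  V_1 = 0.3846 V
I_R2 = (V_1 - V_2)/R2 = (0.3846 - 0)/40 = 0.009615 A
P_R2 = I_R2² × R2 = (0.009615)² × 40 = 0.003698 W

Final answer: 0.003698 W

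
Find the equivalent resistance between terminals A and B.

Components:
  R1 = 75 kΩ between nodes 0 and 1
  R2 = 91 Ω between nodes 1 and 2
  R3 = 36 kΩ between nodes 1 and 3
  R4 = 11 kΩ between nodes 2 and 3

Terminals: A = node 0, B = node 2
Reduce the network between node 0 (A) and node 2 (B) by series/parallel combination:
  Rs1 = R3 + R4 (series, joined only at node 3) = 36000 + 11000 = 47000 Ω
  Rp1 = R2 ‖ Rs1 (parallel, both between nodes 1 and 2) = 1/(1/91 + 1/47000) = 90.82 Ω
  Rs2 = R1 + Rp1 (series, joined only at node 1) = 75000 + 90.82 = 75090 Ω
R_eq = 75.09 kΩ

Final answer: 75.09 kΩ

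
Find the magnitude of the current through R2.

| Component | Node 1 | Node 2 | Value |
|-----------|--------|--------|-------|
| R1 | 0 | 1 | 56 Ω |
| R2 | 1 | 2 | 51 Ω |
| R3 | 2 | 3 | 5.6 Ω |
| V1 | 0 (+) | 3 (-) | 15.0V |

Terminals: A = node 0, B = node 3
Nodal analysis, taking node 3 as the 0 V reference.
Source V1 fixes V_0 = 15 V.
KCL at each unknown node (sum of currents leaving = 0; resistances in Ω):
  Node 1: (V_1 - 15)/56 + (V_1 - V_2)/51 = 0
  Node 2: (V_2 - V_1)/51 + (V_2 - 0)/5.6 = 0
Collecting terms (coefficients in siemens):
  0.03746·V_1 - 0.01961·V_2 = 0.2679
  0.1982·V_2 - 0.01961·V_1 = 0
Determinant D = (0.03746)(0.1982) - (-0.01961)(-0.01961) = 0.00704
V_1 = [(0.2679)(0.1982) - (-0.01961)(0)]/D = 7.54 V
V_2 = [(0.03746)(0) - (0.2679)(-0.01961)]/D = 0.746 V
I_R2 = (V_1 - V_2)/R2 = (7.54 - 0.746)/51 = 0.1332 A
|I_R2| = 0.1332 A

Final answer: |I_R2| = 0.1332 A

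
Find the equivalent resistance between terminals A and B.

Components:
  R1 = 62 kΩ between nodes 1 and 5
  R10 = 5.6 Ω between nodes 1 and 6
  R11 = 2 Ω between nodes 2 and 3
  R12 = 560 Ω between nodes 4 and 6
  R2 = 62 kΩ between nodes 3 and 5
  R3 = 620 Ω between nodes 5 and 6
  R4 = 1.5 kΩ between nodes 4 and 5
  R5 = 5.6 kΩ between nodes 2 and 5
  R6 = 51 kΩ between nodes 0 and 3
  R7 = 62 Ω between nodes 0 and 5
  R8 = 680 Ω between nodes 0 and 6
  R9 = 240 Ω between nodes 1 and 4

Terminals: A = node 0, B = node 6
The network is not a plain series/parallel combination. Inject a 1 A test current into terminal A (node 0) and return it from terminal B (node 6); then R_eq = V_A / (1 A).
Nodal analysis, taking node 6 as the 0 V reference.
Current source I_test pushes 1 A into node 0 and draws it out of node 6.
KCL at each unknown node (sum of currents leaving = 0; resistances in Ω):
  Node 0: (V_0 - V_3)/51000 + (V_0 - V_5)/62 + (V_0 - 0)/680 - 1 = 0
  Node 1: (V_1 - V_5)/62000 + (V_1 - V_4)/240 + (V_1 - 0)/5.6 = 0
  Node 2: (V_2 - V_5)/5600 + (V_2 - V_3)/2 = 0
  Node 3: (V_3 - V_0)/51000 + (V_3 - V_2)/2 + (V_3 - V_5)/62000 = 0
  Node 4: (V_4 - V_1)/240 + (V_4 - V_5)/1500 + (V_4 - 0)/560 = 0
  Node 5: (V_5 - V_0)/62 + (V_5 - V_1)/62000 + (V_5 - V_2)/5600 + (V_5 - V_3)/62000 + (V_5 - V_4)/1500 + (V_5 - 0)/620 = 0
Collecting terms (coefficients in siemens):
  0.01762·V_0 - 0.00001961·V_3 - 0.01613·V_5 = 1
  0.1828·V_1 - 0.004167·V_4 - 0.00001613·V_5 = 0
  0.5002·V_2 - 0.5·V_3 - 0.0001786·V_5 = 0
  0.5·V_3 - 0.00001961·V_0 - 0.5·V_2 - 0.00001613·V_5 = 0
  0.006619·V_4 - 0.004167·V_1 - 0.0006667·V_5 = 0
  0.01862·V_5 - 0.01613·V_0 - 0.00001613·V_1 - 0.0001786·V_2 - 0.00001613·V_3 - 0.0006667·V_4 = 0
Solving these 6 simultaneous equations (Gaussian elimination) gives:
  V_0 = 291.7 V, V_1 = 0.6202 V, V_2 = 259.6 V, V_3 = 259.6 V
  V_4 = 26.21 V, V_5 = 256.3 V
R_eq = V_0 / 1 A = 291.7 Ω

Final answer: 291.7 Ω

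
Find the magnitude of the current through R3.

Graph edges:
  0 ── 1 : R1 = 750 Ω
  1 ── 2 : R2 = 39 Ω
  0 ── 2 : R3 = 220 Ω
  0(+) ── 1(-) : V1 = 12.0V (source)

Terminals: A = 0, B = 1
Nodal analysis, taking node 1 as the 0 V reference.
Source V1 fixes V_0 = 12 V.
KCL at each unknown node (sum of currents leaving = 0; resistances in Ω):
  Node 2: (V_2 - 0)/39 + (V_2 - 12)/220 = 0
Collecting terms: 0.03019 × V_2 = 0.05455  =>  V_2 = 1.807 V
I_R3 = (V_0 - V_2)/R3 = (12 - 1.807)/220 = 0.04633 A
|I_R3| = 0.04633 A

Final answer: |I_R3| = 0.04633 A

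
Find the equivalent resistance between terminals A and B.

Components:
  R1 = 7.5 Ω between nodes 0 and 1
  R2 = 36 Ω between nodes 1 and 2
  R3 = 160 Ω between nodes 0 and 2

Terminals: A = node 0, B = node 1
Reduce the network between node 0 (A) and node 1 (B) by series/parallel combination:
  Rs1 = R3 + R2 (series, joined only at node 2) = 160 + 36 = 196 Ω
  Rp1 = R1 ‖ Rs1 (parallel, both between nodes 0 and 1) = 1/(1/7.5 + 1/196) = 7.224 Ω
R_eq = 7.224 Ω

Final answer: 7.224 Ω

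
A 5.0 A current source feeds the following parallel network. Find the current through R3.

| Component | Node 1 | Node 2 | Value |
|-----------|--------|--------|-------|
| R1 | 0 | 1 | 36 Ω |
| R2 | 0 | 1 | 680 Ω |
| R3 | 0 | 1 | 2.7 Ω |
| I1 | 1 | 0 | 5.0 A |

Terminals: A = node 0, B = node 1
All resistors sit directly between nodes 0 and 1, so they are in parallel and share one voltage V; the full source current 5 A splits among them.
1/R_par = 1/36 + 1/680 + 1/2.7 = 0.3996 S  =>  R_par = 2.502 Ω
V = I × R_par = 5 × 2.502 = 12.51 V
I_R3 = V/R3 = 12.51/2.7 = 4.634 A

Final answer: 4.634 A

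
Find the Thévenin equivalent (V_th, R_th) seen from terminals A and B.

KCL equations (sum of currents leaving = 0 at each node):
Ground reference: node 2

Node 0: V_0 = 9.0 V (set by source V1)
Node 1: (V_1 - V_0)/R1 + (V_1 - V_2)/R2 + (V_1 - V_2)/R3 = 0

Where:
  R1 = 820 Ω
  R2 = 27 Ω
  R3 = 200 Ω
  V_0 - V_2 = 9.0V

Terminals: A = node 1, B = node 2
Step 1 — V_th is the open-circuit voltage V_A - V_B (nothing connected across the terminals).
Nodal analysis, taking node 2 as the 0 V reference.
Source V1 fixes V_0 = 9 V.
KCL at each unknown node (sum of currents leaving = 0; resistances in Ω):
  Node 1: (V_1 - 9)/820 + (V_1 - 0)/27 + (V_1 - 0)/200 = 0
Collecting terms: 0.04326 × V_1 = 0.01098  =>  V_1 = 0.2537 V
V_th = V_1 - V_2 = 0.2537 - 0 = 0.2537 V
Step 2 — R_th: zero the source — replace V1 by a short circuit (node 2 merges into node 0) — and find the resistance seen between A (node 1) and B (node 0).
Reduce the network between node 1 (A) and node 0 (B) by series/parallel combination:
  Rp1 = R1 ‖ R2 ‖ R3 (parallel, all between nodes 0 and 1) = 1/(1/820 + 1/27 + 1/200) = 23.12 Ω
R_th = 23.12 Ω

Final answer: V_th = 0.2537 V, R_th = 23.12 Ω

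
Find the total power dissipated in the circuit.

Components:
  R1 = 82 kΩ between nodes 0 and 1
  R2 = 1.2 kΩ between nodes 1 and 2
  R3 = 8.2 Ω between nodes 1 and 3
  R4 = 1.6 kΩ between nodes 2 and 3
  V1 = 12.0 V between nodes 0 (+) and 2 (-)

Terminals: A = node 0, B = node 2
Nodal analysis, taking node 2 as the 0 V reference.
Source V1 fixes V_0 = 12 V.
KCL at each unknown node (sum of currents leaving = 0; resistances in Ω):
  Node 1: (V_1 - 12)/82000 + (V_1 - 0)/1200 + (V_1 - V_3)/8.2 = 0
  Node 3: (V_3 - V_1)/8.2 + (V_3 - 0)/1600 = 0
Collecting terms (coefficients in siemens):
  0.1228·V_1 - 0.122·V_3 = 0.0001463
  0.1226·V_3 - 0.122·V_1 = 0
Determinant D = (0.1228)(0.1226) - (-0.122)(-0.122) = 0.0001799
V_1 = [(0.0001463)(0.1226) - (-0.122)(0)]/D = 0.09973 V
V_3 = [(0.1228)(0) - (0.0001463)(-0.122)]/D = 0.09922 V
Power in each resistor, P = (ΔV)²/R:
  P_R1 = (12 - 0.09973)²/82000 = 0.001727 W
  P_R2 = (0.09973 - 0)²/1200 = 0.000008289 W
  P_R3 = (0.09973 - 0.09922)²/8.2 = 0.00000003154 W
  P_R4 = (0 - 0.09922)²/1600 = 0.000006153 W
P_total = P_R1 + P_R2 + P_R3 + P_R4 = 0.001742 W

Final answer: 0.001742 W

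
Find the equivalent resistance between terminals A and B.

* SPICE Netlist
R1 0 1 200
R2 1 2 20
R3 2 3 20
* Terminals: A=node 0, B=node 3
Reduce the network between node 0 (A) and node 3 (B) by series/parallel combination:
  Rs1 = R1 + R2 (series, joined only at node 1) = 200 + 20 = 220 Ω
  Rs2 = R3 + Rs1 (series, joined only at node 2) = 20 + 220 = 240 Ω
R_eq = 240 Ω

Final answer: 240 Ω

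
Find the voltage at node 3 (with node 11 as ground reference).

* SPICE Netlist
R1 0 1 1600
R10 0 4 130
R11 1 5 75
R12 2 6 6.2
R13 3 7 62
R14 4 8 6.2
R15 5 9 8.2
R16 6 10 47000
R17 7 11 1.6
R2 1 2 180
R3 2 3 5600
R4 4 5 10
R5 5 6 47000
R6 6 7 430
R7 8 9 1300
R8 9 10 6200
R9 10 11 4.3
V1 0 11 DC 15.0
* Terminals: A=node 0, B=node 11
Nodal analysis, taking node 11 as the 0 V reference.
Source V1 fixes V_0 = 15 V.
KCL at each unknown node (sum of currents leaving = 0; resistances in Ω):
  Node 1: (V_1 - 15)/1600 + (V_1 - V_2)/180 + (V_1 - V_5)/75 = 0
  Node 2: (V_2 - V_1)/180 + (V_2 - V_3)/5600 + (V_2 - V_6)/6.2 = 0
  Node 3: (V_3 - V_2)/5600 + (V_3 - V_7)/62 = 0
  Node 4: (V_4 - V_5)/10 + (V_4 - 15)/130 + (V_4 - V_8)/6.2 = 0
  Node 5: (V_5 - V_4)/10 + (V_5 - V_6)/47000 + (V_5 - V_1)/75 + (V_5 - V_9)/8.2 = 0
  Node 6: (V_6 - V_5)/47000 + (V_6 - V_7)/430 + (V_6 - V_2)/6.2 + (V_6 - V_10)/47000 = 0
  Node 7: (V_7 - V_6)/430 + (V_7 - V_3)/62 + (V_7 - 0)/1.6 = 0
  Node 8: (V_8 - V_9)/1300 + (V_8 - V_4)/6.2 = 0
  Node 9: (V_9 - V_8)/1300 + (V_9 - V_10)/6200 + (V_9 - V_5)/8.2 = 0
  Node 10: (V_10 - V_9)/6200 + (V_10 - 0)/4.3 + (V_10 - V_6)/47000 = 0
Collecting terms (coefficients in siemens):
  0.01951·V_1 - 0.005556·V_2 - 0.01333·V_5 = 0.009375
  0.167·V_2 - 0.005556·V_1 - 0.0001786·V_3 - 0.1613·V_6 = 0
  0.01631·V_3 - 0.0001786·V_2 - 0.01613·V_7 = 0
  0.269·V_4 - 0.1·V_5 - 0.1613·V_8 = 0.1154
  0.2353·V_5 - 0.01333·V_1 - 0.1·V_4 - 0.00002128·V_6 - 0.122·V_9 = 0
  0.1637·V_6 - 0.1613·V_2 - 0.00002128·V_5 - 0.002326·V_7 - 0.00002128·V_10 = 0
  0.6435·V_7 - 0.01613·V_3 - 0.002326·V_6 = 0
  0.1621·V_8 - 0.1613·V_4 - 0.0007692·V_9 = 0
  0.1229·V_9 - 0.122·V_5 - 0.0007692·V_8 - 0.0001613·V_10 = 0
  0.2327·V_10 - 0.00002128·V_6 - 0.0001613·V_9 = 0
Solving these 10 simultaneous equations (Gaussian elimination) gives:
  V_1 = 11.14 V, V_2 = 7.712 V, V_3 = 0.1145 V, V_4 = 12.57 V
  V_5 = 12.38 V, V_6 = 7.602 V, V_7 = 0.03035 V, V_8 = 12.57 V
  V_9 = 12.37 V, V_10 = 0.009266 V
The requested potential is V_3 = 0.1145 V.

Final answer: V_3 = 0.1145 V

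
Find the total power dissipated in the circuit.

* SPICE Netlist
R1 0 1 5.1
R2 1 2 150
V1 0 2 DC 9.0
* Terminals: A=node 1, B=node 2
Nodal analysis, taking node 2 as the 0 V reference.
Source V1 fixes V_0 = 9 V.
KCL at each unknown node (sum of currents leaving = 0; resistances in Ω):
  Node 1: (V_1 - 9)/5.1 + (V_1 - 0)/150 = 0
Collecting terms: 0.2027 × V_1 = 1.765  =>  V_1 = 8.704 V
Power in each resistor, P = (ΔV)²/R:
  P_R1 = (9 - 8.704)²/5.1 = 0.01717 W
  P_R2 = (8.704 - 0)²/150 = 0.5051 W
P_total = P_R1 + P_R2 = 0.5222 W

Final answer: 0.5222 W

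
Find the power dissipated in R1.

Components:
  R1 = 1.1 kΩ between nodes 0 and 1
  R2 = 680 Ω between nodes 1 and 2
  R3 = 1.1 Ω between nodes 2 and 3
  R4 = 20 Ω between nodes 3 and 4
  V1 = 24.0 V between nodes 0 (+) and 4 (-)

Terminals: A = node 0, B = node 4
Nodal analysis, taking node 4 as the 0 V reference.
Source V1 fixes V_0 = 24 V.
KCL at each unknown node (sum of currents leaving = 0; resistances in Ω):
  Node 1: (V_1 - 24)/1100 + (V_1 - V_2)/680 = 0
  Node 2: (V_2 - V_1)/680 + (V_2 - V_3)/1.1 = 0
  Node 3: (V_3 - V_2)/1.1 + (V_3 - 0)/20 = 0
Collecting terms (coefficients in siemens):
  0.00238·V_1 - 0.001471·V_2 = 0.02182
  0.9106·V_2 - 0.001471·V_1 - 0.9091·V_3 = 0
  0.9591·V_3 - 0.9091·V_2 = 0
Solving these 3 simultaneous equations (Gaussian elimination) gives:
  V_1 = 9.342 V, V_2 = 0.2812 V, V_3 = 0.2665 V
I_R1 = (V_0 - V_1)/R1 = (24 - 9.342)/1100 = 0.01333 A
P_R1 = I_R1² × R1 = (0.01333)² × 1100 = 0.1953 W

Final answer: 0.1953 W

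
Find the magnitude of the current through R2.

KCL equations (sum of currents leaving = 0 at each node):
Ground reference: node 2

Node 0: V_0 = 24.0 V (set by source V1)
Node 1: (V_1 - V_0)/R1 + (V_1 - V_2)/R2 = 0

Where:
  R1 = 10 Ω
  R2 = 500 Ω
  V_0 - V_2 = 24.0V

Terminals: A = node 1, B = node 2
Nodal analysis, taking node 2 as the 0 V reference.
Source V1 fixes V_0 = 24 V.
KCL at each unknown node (sum of currents leaving = 0; resistances in Ω):
  Node 1: (V_1 - 24)/10 + (V_1 - 0)/500 = 0
Collecting terms: 0.102 × V_1 = 2.4  =>  V_1 = 23.53 V
I_R2 = (V_1 - V_2)/R2 = (23.53 - 0)/500 = 0.04706 A
|I_R2| = 0.04706 A

Final answer: |I_R2| = 0.04706 A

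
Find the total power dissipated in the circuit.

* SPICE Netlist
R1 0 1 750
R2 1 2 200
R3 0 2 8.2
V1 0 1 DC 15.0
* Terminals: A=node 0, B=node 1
Nodal analysis, taking node 1 as the 0 V reference.
Source V1 fixes V_0 = 15 V.
KCL at each unknown node (sum of currents leaving = 0; resistances in Ω):
  Node 2: (V_2 - 0)/200 + (V_2 - 15)/8.2 = 0
Collecting terms: 0.127 × V_2 = 1.829  =>  V_2 = 14.41 V
Power in each resistor, P = (ΔV)²/R:
  P_R1 = (15 - 0)²/750 = 0.3 W
  P_R2 = (0 - 14.41)²/200 = 1.038 W
  P_R3 = (15 - 14.41)²/8.2 = 0.04256 W
P_total = P_R1 + P_R2 + P_R3 = 1.381 W

Final answer: 1.381 W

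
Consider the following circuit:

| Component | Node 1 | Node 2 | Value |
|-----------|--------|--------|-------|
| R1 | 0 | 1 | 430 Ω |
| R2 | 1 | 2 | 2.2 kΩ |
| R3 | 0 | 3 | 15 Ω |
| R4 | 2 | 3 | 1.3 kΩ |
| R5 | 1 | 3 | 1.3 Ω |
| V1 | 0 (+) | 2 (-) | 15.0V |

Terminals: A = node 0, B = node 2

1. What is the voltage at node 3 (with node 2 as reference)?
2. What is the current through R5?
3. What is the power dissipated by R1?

Nodal analysis, taking node 2 as the 0 V reference.
Source V1 fixes V_0 = 15 V.
KCL at each unknown node (sum of currents leaving = 0; resistances in Ω):
  Node 1: (V_1 - 15)/430 + (V_1 - 0)/2200 + (V_1 - V_3)/1.3 = 0
  Node 3: (V_3 - 15)/15 + (V_3 - 0)/1300 + (V_3 - V_1)/1.3 = 0
Collecting terms (coefficients in siemens):
  0.772·V_1 - 0.7692·V_3 = 0.03488
  0.8367·V_3 - 0.7692·V_1 = 1
Determinant D = (0.772)(0.8367) - (-0.7692)(-0.7692) = 0.0542
V_1 = [(0.03488)(0.8367) - (-0.7692)(1)]/D = 14.73 V
V_3 = [(0.772)(1) - (0.03488)(-0.7692)]/D = 14.74 V
Part 1:
  Read off the nodal solution: V_3 = 14.74 V
Part 2:
  I_R5 = (V_1 - V_3)/R5 = (14.73 - 14.74)/1.3 = -0.00607 A
  Magnitude: I_R5 = 0.00607 A
Part 3:
  I_R1 = (V_0 - V_1)/R1 = (15 - 14.73)/430 = 0.0006256 A
  P_R1 = I_R1² × R1 = (0.0006256)² × 430 = 0.0001683 W

Final answers:
1. V_3 = 14.74 V
2. I_R5 = 0.00607 A
3. P_R1 = 0.0001683 W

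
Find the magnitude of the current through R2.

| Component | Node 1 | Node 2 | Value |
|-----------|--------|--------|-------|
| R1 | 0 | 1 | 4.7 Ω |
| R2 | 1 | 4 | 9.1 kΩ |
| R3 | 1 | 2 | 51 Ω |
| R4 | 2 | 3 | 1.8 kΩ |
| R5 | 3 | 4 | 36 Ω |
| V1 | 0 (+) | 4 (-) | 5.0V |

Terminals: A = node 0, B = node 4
Nodal analysis, taking node 4 as the 0 V reference.
Source V1 fixes V_0 = 5 V.
KCL at each unknown node (sum of currents leaving = 0; resistances in Ω):
  Node 1: (V_1 - 5)/4.7 + (V_1 - 0)/9100 + (V_1 - V_2)/51 = 0
  Node 2: (V_2 - V_1)/51 + (V_2 - V_3)/1800 = 0
  Node 3: (V_3 - V_2)/1800 + (V_3 - 0)/36 = 0
Collecting terms (coefficients in siemens):
  0.2325·V_1 - 0.01961·V_2 = 1.064
  0.02016·V_2 - 0.01961·V_1 - 0.0005556·V_3 = 0
  0.02833·V_3 - 0.0005556·V_2 = 0
Solving these 3 simultaneous equations (Gaussian elimination) gives:
  V_1 = 4.985 V, V_2 = 4.85 V, V_3 = 0.0951 V
I_R2 = (V_1 - V_4)/R2 = (4.985 - 0)/9100 = 0.0005478 A
|I_R2| = 0.0005478 A

Final answer: |I_R2| = 0.0005478 A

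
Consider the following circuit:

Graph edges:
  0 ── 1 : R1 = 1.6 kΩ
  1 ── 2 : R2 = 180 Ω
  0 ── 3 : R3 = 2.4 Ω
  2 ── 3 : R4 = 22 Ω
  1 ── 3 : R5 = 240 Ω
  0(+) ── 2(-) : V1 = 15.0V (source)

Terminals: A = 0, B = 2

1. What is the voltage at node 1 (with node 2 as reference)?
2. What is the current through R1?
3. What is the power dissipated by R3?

Nodal analysis, taking node 2 as the 0 V reference.
Source V1 fixes V_0 = 15 V.
KCL at each unknown node (sum of currents leaving = 0; resistances in Ω):
  Node 1: (V_1 - 15)/1600 + (V_1 - 0)/180 + (V_1 - V_3)/240 = 0
  Node 3: (V_3 - 15)/2.4 + (V_3 - 0)/22 + (V_3 - V_1)/240 = 0
Collecting terms (coefficients in siemens):
  0.01035·V_1 - 0.004167·V_3 = 0.009375
  0.4663·V_3 - 0.004167·V_1 = 6.25
Determinant D = (0.01035)(0.4663) - (-0.004167)(-0.004167) = 0.004807
V_1 = [(0.009375)(0.4663) - (-0.004167)(6.25)]/D = 6.326 V
V_3 = [(0.01035)(6.25) - (0.009375)(-0.004167)]/D = 13.46 V
Part 1:
  Read off the nodal solution: V_1 = 6.326 V
Part 2:
  I_R1 = (V_0 - V_1)/R1 = (15 - 6.326)/1600 = 0.005421 A
  Magnitude: I_R1 = 0.005421 A
Part 3:
  I_R3 = (V_0 - V_3)/R3 = (15 - 13.46)/2.4 = 0.6416 A
  P_R3 = I_R3² × R3 = (0.6416)² × 2.4 = 0.9878 W

Final answers:
1. V_1 = 6.326 V
2. I_R1 = 0.005421 A
3. P_R3 = 0.9878 W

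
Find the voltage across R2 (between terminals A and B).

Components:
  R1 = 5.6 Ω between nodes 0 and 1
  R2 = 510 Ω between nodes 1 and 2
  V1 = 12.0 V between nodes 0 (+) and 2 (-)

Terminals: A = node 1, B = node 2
R1 and R2 are in series across V1 (node 0 → node 1 → node 2), and the output A–B is taken across R2, so this is a voltage divider.
Series current: I = V1/(R1 + R2) = 12/(5.6 + 510) = 12/515.6 = 0.02327 A
V_R2 = I × R2 = V1 × R2/(R1 + R2) = 12 × 510/515.6 = 11.87 V

Final answer: 11.87 V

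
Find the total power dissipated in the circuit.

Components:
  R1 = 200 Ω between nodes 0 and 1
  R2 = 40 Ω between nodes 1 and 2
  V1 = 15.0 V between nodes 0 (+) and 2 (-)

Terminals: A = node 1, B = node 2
Nodal analysis, taking node 2 as the 0 V reference.
Source V1 fixes V_0 = 15 V.
KCL at each unknown node (sum of currents leaving = 0; resistances in Ω):
  Node 1: (V_1 - 15)/200 + (V_1 - 0)/40 = 0
Collecting terms: 0.03 × V_1 = 0.075  =>  V_1 = 2.5 V
Power in each resistor, P = (ΔV)²/R:
  P_R1 = (15 - 2.5)²/200 = 0.7812 W
  P_R2 = (2.5 - 0)²/40 = 0.1562 W
P_total = P_R1 + P_R2 = 0.9375 W

Final answer: 0.9375 W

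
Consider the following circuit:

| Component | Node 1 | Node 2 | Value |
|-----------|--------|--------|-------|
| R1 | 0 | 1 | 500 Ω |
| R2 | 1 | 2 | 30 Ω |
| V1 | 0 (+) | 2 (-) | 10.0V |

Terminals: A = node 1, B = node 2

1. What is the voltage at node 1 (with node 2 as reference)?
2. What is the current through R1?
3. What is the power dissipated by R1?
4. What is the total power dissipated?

Nodal analysis, taking node 2 as the 0 V reference.
Source V1 fixes V_0 = 10 V.
KCL at each unknown node (sum of currents leaving = 0; resistances in Ω):
  Node 1: (V_1 - 10)/500 + (V_1 - 0)/30 = 0
Collecting terms: 0.03533 × V_1 = 0.02  =>  V_1 = 0.566 V
Part 1:
  Read off the nodal solution: V_1 = 0.566 V
Part 2:
  I_R1 = (V_0 - V_1)/R1 = (10 - 0.566)/500 = 0.01887 A
  Magnitude: I_R1 = 0.01887 A
Part 3:
  I_R1 = (V_0 - V_1)/R1 = (10 - 0.566)/500 = 0.01887 A
  P_R1 = I_R1² × R1 = (0.01887)² × 500 = 0.178 W
Part 4:
  Power in each resistor, P = (ΔV)²/R:
    P_R1 = (10 - 0.566)²/500 = 0.178 W
    P_R2 = (0.566 - 0)²/30 = 0.01068 W
  P_total = P_R1 + P_R2 = 0.1887 W

Final answers:
1. V_1 = 0.566 V
2. I_R1 = 0.01887 A
3. P_R1 = 0.178 W
4. P_total = 0.1887 W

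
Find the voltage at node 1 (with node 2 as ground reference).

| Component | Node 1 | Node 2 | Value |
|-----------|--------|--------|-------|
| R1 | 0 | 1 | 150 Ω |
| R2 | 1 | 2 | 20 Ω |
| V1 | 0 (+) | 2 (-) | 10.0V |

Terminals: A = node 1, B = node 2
Nodal analysis, taking node 2 as the 0 V reference.
Source V1 fixes V_0 = 10 V.
KCL at each unknown node (sum of currents leaving = 0; resistances in Ω):
  Node 1: (V_1 - 10)/150 + (V_1 - 0)/20 = 0
Collecting terms: 0.05667 × V_1 = 0.06667  =>  V_1 = 1.176 V
The requested potential is V_1 = 1.176 V.

Final answer: V_1 = 1.176 V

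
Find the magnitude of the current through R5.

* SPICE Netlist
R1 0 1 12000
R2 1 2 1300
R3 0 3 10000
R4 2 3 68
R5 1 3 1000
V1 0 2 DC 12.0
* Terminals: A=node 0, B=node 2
Nodal analysis, taking node 2 as the 0 V reference.
Source V1 fixes V_0 = 12 V.
KCL at each unknown node (sum of currents leaving = 0; resistances in Ω):
  Node 1: (V_1 - 12)/12000 + (V_1 - 0)/1300 + (V_1 - V_3)/1000 = 0
  Node 3: (V_3 - 12)/10000 + (V_3 - 0)/68 + (V_3 - V_1)/1000 = 0
Collecting terms (coefficients in siemens):
  0.001853·V_1 - 0.001·V_3 = 0.001
  0.01581·V_3 - 0.001·V_1 = 0.0012
Determinant D = (0.001853)(0.01581) - (-0.001)(-0.001) = 0.00002828
V_1 = [(0.001)(0.01581) - (-0.001)(0.0012)]/D = 0.6013 V
V_3 = [(0.001853)(0.0012) - (0.001)(-0.001)]/D = 0.114 V
I_R5 = (V_1 - V_3)/R5 = (0.6013 - 0.114)/1000 = 0.0004873 A
|I_R5| = 0.0004873 A

Final answer: |I_R5| = 0.0004873 A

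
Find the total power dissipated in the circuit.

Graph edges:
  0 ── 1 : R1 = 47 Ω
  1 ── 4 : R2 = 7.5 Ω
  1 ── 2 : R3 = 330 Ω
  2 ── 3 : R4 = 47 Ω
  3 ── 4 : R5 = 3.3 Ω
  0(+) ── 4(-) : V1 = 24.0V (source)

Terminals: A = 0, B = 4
Nodal analysis, taking node 4 as the 0 V reference.
Source V1 fixes V_0 = 24 V.
KCL at each unknown node (sum of currents leaving = 0; resistances in Ω):
  Node 1: (V_1 - 24)/47 + (V_1 - 0)/7.5 + (V_1 - V_2)/330 = 0
  Node 2: (V_2 - V_1)/330 + (V_2 - V_3)/47 = 0
  Node 3: (V_3 - V_2)/47 + (V_3 - 0)/3.3 = 0
Collecting terms (coefficients in siemens):
  0.1576·V_1 - 0.00303·V_2 = 0.5106
  0.02431·V_2 - 0.00303·V_1 - 0.02128·V_3 = 0
  0.3243·V_3 - 0.02128·V_2 = 0
Solving these 3 simultaneous equations (Gaussian elimination) gives:
  V_1 = 3.248 V, V_2 = 0.4295 V, V_3 = 0.02818 V
Power in each resistor, P = (ΔV)²/R:
  P_R1 = (24 - 3.248)²/47 = 9.163 W
  P_R2 = (3.248 - 0)²/7.5 = 1.406 W
  P_R3 = (3.248 - 0.4295)²/330 = 0.02406 W
  P_R4 = (0.4295 - 0.02818)²/47 = 0.003427 W
  P_R5 = (0.02818 - 0)²/3.3 = 0.0002406 W
P_total = P_R1 + P_R2 + P_R3 + P_R4 + P_R5 = 10.6 W

Final answer: 10.6 W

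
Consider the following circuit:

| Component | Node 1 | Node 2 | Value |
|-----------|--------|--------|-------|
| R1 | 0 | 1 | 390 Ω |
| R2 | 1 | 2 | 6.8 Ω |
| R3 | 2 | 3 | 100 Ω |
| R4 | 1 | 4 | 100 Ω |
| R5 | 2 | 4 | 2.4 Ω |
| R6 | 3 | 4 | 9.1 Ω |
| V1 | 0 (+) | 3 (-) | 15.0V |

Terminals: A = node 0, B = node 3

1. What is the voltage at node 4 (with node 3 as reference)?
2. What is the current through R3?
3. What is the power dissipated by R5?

Nodal analysis, taking node 3 as the 0 V reference.
Source V1 fixes V_0 = 15 V.
KCL at each unknown node (sum of currents leaving = 0; resistances in Ω):
  Node 1: (V_1 - 15)/390 + (V_1 - V_2)/6.8 + (V_1 - V_4)/100 = 0
  Node 2: (V_2 - V_1)/6.8 + (V_2 - 0)/100 + (V_2 - V_4)/2.4 = 0
  Node 4: (V_4 - V_1)/100 + (V_4 - V_2)/2.4 + (V_4 - 0)/9.1 = 0
Collecting terms (coefficients in siemens):
  0.1596·V_1 - 0.1471·V_2 - 0.01·V_4 = 0.03846
  0.5737·V_2 - 0.1471·V_1 - 0.4167·V_4 = 0
  0.5366·V_4 - 0.01·V_1 - 0.4167·V_2 = 0
Solving these 3 simultaneous equations (Gaussian elimination) gives:
  V_1 = 0.6046 V, V_2 = 0.3742 V, V_4 = 0.3018 V
Part 1:
  Read off the nodal solution: V_4 = 0.3018 V
Part 2:
  I_R3 = (V_2 - V_3)/R3 = (0.3742 - 0)/100 = 0.003742 A
  Magnitude: I_R3 = 0.003742 A
Part 3:
  I_R5 = (V_2 - V_4)/R5 = (0.3742 - 0.3018)/2.4 = 0.03014 A
  P_R5 = I_R5² × R5 = (0.03014)² × 2.4 = 0.00218 W

Final answers:
1. V_4 = 0.3018 V
2. I_R3 = 0.003742 A
3. P_R5 = 0.00218 W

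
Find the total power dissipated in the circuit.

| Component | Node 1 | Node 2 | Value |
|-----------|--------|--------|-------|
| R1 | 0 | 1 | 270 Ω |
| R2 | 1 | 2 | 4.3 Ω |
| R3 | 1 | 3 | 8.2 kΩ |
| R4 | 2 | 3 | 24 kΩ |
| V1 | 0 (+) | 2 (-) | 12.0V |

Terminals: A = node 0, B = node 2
Nodal analysis, taking node 2 as the 0 V reference.
Source V1 fixes V_0 = 12 V.
KCL at each unknown node (sum of currents leaving = 0; resistances in Ω):
  Node 1: (V_1 - 12)/270 + (V_1 - 0)/4.3 + (V_1 - V_3)/8200 = 0
  Node 3: (V_3 - V_1)/8200 + (V_3 - 0)/24000 = 0
Collecting terms (coefficients in siemens):
  0.2364·V_1 - 0.000122·V_3 = 0.04444
  0.0001636·V_3 - 0.000122·V_1 = 0
Determinant D = (0.2364)(0.0001636) - (-0.000122)(-0.000122) = 0.00003866
V_1 = [(0.04444)(0.0001636) - (-0.000122)(0)]/D = 0.1881 V
V_3 = [(0.2364)(0) - (0.04444)(-0.000122)]/D = 0.1402 V
Power in each resistor, P = (ΔV)²/R:
  P_R1 = (12 - 0.1881)²/270 = 0.5167 W
  P_R2 = (0.1881 - 0)²/4.3 = 0.008227 W
  P_R3 = (0.1881 - 0.1402)²/8200 = 0.0000002798 W
  P_R4 = (0 - 0.1402)²/24000 = 0.0000008189 W
P_total = P_R1 + P_R2 + P_R3 + P_R4 = 0.525 W

Final answer: 0.525 W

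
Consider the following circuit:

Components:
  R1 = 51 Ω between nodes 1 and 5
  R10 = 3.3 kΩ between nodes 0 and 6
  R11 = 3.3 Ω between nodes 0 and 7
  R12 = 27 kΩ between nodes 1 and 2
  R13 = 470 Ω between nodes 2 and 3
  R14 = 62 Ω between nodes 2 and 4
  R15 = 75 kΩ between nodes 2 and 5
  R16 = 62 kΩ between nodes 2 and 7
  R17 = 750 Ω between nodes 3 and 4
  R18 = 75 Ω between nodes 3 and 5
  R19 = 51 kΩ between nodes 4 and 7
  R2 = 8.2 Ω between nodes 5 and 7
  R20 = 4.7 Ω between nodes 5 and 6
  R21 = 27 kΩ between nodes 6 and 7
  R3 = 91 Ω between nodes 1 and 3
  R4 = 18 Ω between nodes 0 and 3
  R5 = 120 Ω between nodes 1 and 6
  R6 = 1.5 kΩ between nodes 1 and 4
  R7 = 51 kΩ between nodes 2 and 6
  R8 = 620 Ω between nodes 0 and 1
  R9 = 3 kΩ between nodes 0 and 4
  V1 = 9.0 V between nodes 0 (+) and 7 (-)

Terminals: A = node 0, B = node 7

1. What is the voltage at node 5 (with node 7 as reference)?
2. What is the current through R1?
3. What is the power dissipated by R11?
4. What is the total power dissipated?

Nodal analysis, taking node 7 as the 0 V reference.
Source V1 fixes V_0 = 9 V.
KCL at each unknown node (sum of currents leaving = 0; resistances in Ω):
  Node 1: (V_1 - V_5)/51 + (V_1 - V_3)/91 + (V_1 - V_6)/120 + (V_1 - V_4)/1500 + (V_1 - 9)/620 + (V_1 - V_2)/27000 = 0
  Node 2: (V_2 - V_6)/51000 + (V_2 - V_1)/27000 + (V_2 - V_3)/470 + (V_2 - V_4)/62 + (V_2 - V_5)/75000 + (V_2 - 0)/62000 = 0
  Node 3: (V_3 - V_1)/91 + (V_3 - 9)/18 + (V_3 - V_2)/470 + (V_3 - V_4)/750 + (V_3 - V_5)/75 = 0
  Node 4: (V_4 - V_1)/1500 + (V_4 - 9)/3000 + (V_4 - V_2)/62 + (V_4 - V_3)/750 + (V_4 - 0)/51000 = 0
  Node 5: (V_5 - V_1)/51 + (V_5 - 0)/8.2 + (V_5 - V_2)/75000 + (V_5 - V_3)/75 + (V_5 - V_6)/4.7 = 0
  Node 6: (V_6 - V_1)/120 + (V_6 - V_2)/51000 + (V_6 - 9)/3300 + (V_6 - V_5)/4.7 + (V_6 - 0)/27000 = 0
Collecting terms (coefficients in siemens):
  0.04125·V_1 - 0.00003704·V_2 - 0.01099·V_3 - 0.0006667·V_4 - 0.01961·V_5 - 0.008333·V_6 = 0.01452
  0.01834·V_2 - 0.00003704·V_1 - 0.002128·V_3 - 0.01613·V_4 - 0.00001333·V_5 - 0.00001961·V_6 = 0
  0.08334·V_3 - 0.01099·V_1 - 0.002128·V_2 - 0.001333·V_4 - 0.01333·V_5 = 0.5
  0.01848·V_4 - 0.0006667·V_1 - 0.01613·V_2 - 0.001333·V_3 = 0.003
  0.3677·V_5 - 0.01961·V_1 - 0.00001333·V_2 - 0.01333·V_3 - 0.2128·V_6 = 0
  0.2215·V_6 - 0.008333·V_1 - 0.00001961·V_2 - 0.2128·V_5 = 0.002727
Solving these 6 simultaneous equations (Gaussian elimination) gives:
  V_1 = 3.036 V, V_2 = 6.336 V, V_3 = 6.837 V, V_4 = 6.294 V
  V_5 = 1.089 V, V_6 = 1.173 V
Part 1:
  Read off the nodal solution: V_5 = 1.089 V
Part 2:
  I_R1 = (V_1 - V_5)/R1 = (3.036 - 1.089)/51 = 0.03817 A
  Magnitude: I_R1 = 0.03817 A
Part 3:
  I_R11 = (V_0 - V_7)/R11 = (9 - 0)/3.3 = 2.727 A
  P_R11 = I_R11² × R11 = (2.727)² × 3.3 = 24.55 W
Part 4:
  Power in each resistor, P = (ΔV)²/R:
    P_R1 = (3.036 - 1.089)²/51 = 0.07429 W
    P_R2 = (1.089 - 0)²/8.2 = 0.1446 W
    P_R3 = (3.036 - 6.837)²/91 = 0.1588 W
    P_R4 = (9 - 6.837)²/18 = 0.26 W
    P_R5 = (3.036 - 1.173)²/120 = 0.0289 W
    P_R6 = (3.036 - 6.294)²/1500 = 0.007078 W
    P_R7 = (6.336 - 1.173)²/51000 = 0.0005225 W
    P_R8 = (9 - 3.036)²/620 = 0.05738 W
    P_R9 = (9 - 6.294)²/3000 = 0.002441 W
    P_R10 = (9 - 1.173)²/3300 = 0.01856 W
    P_R11 = (9 - 0)²/3.3 = 24.55 W
    P_R12 = (3.036 - 6.336)²/27000 = 0.0004033 W
    P_R13 = (6.336 - 6.837)²/470 = 0.000534 W
    P_R14 = (6.336 - 6.294)²/62 = 0.00002786 W
    P_R15 = (6.336 - 1.089)²/75000 = 0.000367 W
    P_R16 = (6.336 - 0)²/62000 = 0.0006474 W
    P_R17 = (6.837 - 6.294)²/750 = 0.0003925 W
    P_R18 = (6.837 - 1.089)²/75 = 0.4404 W
    P_R19 = (6.294 - 0)²/51000 = 0.0007768 W
    P_R20 = (1.089 - 1.173)²/4.7 = 0.001514 W
    P_R21 = (1.173 - 0)²/27000 = 0.000051 W
  P_total = P_R1 + P_R2 + P_R3 + P_R4 + P_R5 + P_R6 + P_R7 + P_R8 + P_R9 + P_R10 + P_R11 + P_R12 + P_R13 + P_R14 + P_R15 + P_R16 + P_R17 + P_R18 + P_R19 + P_R20 + P_R21 = 25.74 W

Final answers:
1. V_5 = 1.089 V
2. I_R1 = 0.03817 A
3. P_R11 = 24.55 W
4. P_total = 25.74 W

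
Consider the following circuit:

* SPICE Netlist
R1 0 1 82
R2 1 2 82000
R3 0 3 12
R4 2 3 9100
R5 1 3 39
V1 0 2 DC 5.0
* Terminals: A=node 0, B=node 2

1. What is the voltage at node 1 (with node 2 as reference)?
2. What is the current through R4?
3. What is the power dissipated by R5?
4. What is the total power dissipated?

Nodal analysis, taking node 2 as the 0 V reference.
Source V1 fixes V_0 = 5 V.
KCL at each unknown node (sum of currents leaving = 0; resistances in Ω):
  Node 1: (V_1 - 5)/82 + (V_1 - 0)/82000 + (V_1 - V_3)/39 = 0
  Node 3: (V_3 - 5)/12 + (V_3 - 0)/9100 + (V_3 - V_1)/39 = 0
Collecting terms (coefficients in siemens):
  0.03785·V_1 - 0.02564·V_3 = 0.06098
  0.1091·V_3 - 0.02564·V_1 = 0.4167
Determinant D = (0.03785)(0.1091) - (-0.02564)(-0.02564) = 0.003471
V_1 = [(0.06098)(0.1091) - (-0.02564)(0.4167)]/D = 4.994 V
V_3 = [(0.03785)(0.4167) - (0.06098)(-0.02564)]/D = 4.994 V
Part 1:
  Read off the nodal solution: V_1 = 4.994 V
Part 2:
  I_R4 = (V_2 - V_3)/R4 = (0 - 4.994)/9100 = -0.0005487 A
  Magnitude: I_R4 = 0.0005487 A
Part 3:
  I_R5 = (V_1 - V_3)/R5 = (4.994 - 4.994)/39 = 0.00001196 A
  P_R5 = I_R5² × R5 = (0.00001196)² × 39 = 0.00000000558 W
Part 4:
  Power in each resistor, P = (ΔV)²/R:
    P_R1 = (5 - 4.994)²/82 = 0.0000004354 W
    P_R2 = (4.994 - 0)²/82000 = 0.0003041 W
    P_R3 = (5 - 4.994)²/12 = 0.000003458 W
    P_R4 = (0 - 4.994)²/9100 = 0.00274 W
    P_R5 = (4.994 - 4.994)²/39 = 0.00000000558 W
  P_total = P_R1 + P_R2 + P_R3 + P_R4 + P_R5 = 0.003048 W

Final answers:
1. V_1 = 4.994 V
2. I_R4 = 0.0005487 A
3. P_R5 = 5.58e-09 W
4. P_total = 0.003048 W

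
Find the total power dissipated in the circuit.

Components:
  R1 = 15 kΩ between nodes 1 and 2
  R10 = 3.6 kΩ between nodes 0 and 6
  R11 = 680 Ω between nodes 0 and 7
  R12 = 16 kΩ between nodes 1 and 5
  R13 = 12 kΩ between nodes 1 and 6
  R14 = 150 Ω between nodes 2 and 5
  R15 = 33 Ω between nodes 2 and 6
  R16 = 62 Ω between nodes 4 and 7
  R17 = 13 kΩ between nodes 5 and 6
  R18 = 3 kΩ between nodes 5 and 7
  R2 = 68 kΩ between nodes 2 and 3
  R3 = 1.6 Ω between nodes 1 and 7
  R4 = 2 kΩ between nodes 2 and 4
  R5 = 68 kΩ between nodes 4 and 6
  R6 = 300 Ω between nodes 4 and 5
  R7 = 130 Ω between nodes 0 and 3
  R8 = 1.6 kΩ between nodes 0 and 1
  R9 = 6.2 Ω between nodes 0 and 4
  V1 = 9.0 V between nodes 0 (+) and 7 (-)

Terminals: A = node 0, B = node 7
Nodal analysis, taking node 7 as the 0 V reference.
Source V1 fixes V_0 = 9 V.
KCL at each unknown node (sum of currents leaving = 0; resistances in Ω):
  Node 1: (V_1 - V_2)/15000 + (V_1 - 0)/1.6 + (V_1 - 9)/1600 + (V_1 - V_5)/16000 + (V_1 - V_6)/12000 = 0
  Node 2: (V_2 - V_1)/15000 + (V_2 - V_3)/68000 + (V_2 - V_4)/2000 + (V_2 - V_5)/150 + (V_2 - V_6)/33 = 0
  Node 3: (V_3 - V_2)/68000 + (V_3 - 9)/130 = 0
  Node 4: (V_4 - V_2)/2000 + (V_4 - V_6)/68000 + (V_4 - V_5)/300 + (V_4 - 9)/6.2 + (V_4 - 0)/62 = 0
  Node 5: (V_5 - V_4)/300 + (V_5 - V_1)/16000 + (V_5 - V_2)/150 + (V_5 - V_6)/13000 + (V_5 - 0)/3000 = 0
  Node 6: (V_6 - V_4)/68000 + (V_6 - 9)/3600 + (V_6 - V_1)/12000 + (V_6 - V_2)/33 + (V_6 - V_5)/13000 = 0
Collecting terms (coefficients in siemens):
  0.6258·V_1 - 0.00006667·V_2 - 0.0000625·V_5 - 0.00008333·V_6 = 0.005625
  0.03755·V_2 - 0.00006667·V_1 - 0.00001471·V_3 - 0.0005·V_4 - 0.006667·V_5 - 0.0303·V_6 = 0
  0.007707·V_3 - 0.00001471·V_2 = 0.06923
  0.1813·V_4 - 0.0005·V_2 - 0.003333·V_5 - 0.00001471·V_6 = 1.452
  0.01047·V_5 - 0.0000625·V_1 - 0.006667·V_2 - 0.003333·V_4 - 0.00007692·V_6 = 0
  0.03076·V_6 - 0.00008333·V_1 - 0.0303·V_2 - 0.00001471·V_4 - 0.00007692·V_5 = 0.0025
Solving these 6 simultaneous equations (Gaussian elimination) gives:
  V_1 = 0.01145 V, V_2 = 7.252 V, V_3 = 8.997 V, V_4 = 8.162 V
  V_5 = 7.268 V, V_6 = 7.249 V
Power in each resistor, P = (ΔV)²/R:
  P_R1 = (0.01145 - 7.252)²/15000 = 0.003495 W
  P_R2 = (7.252 - 8.997)²/68000 = 0.00004475 W
  P_R3 = (0.01145 - 0)²/1.6 = 0.00008196 W
  P_R4 = (7.252 - 8.162)²/2000 = 0.0004141 W
  P_R5 = (8.162 - 7.249)²/68000 = 0.00001227 W
  P_R6 = (8.162 - 7.268)²/300 = 0.002667 W
  P_R7 = (9 - 8.997)²/130 = 0.00000008554 W
  P_R8 = (9 - 0.01145)²/1600 = 0.0505 W
  P_R9 = (9 - 8.162)²/6.2 = 0.1132 W
  P_R10 = (9 - 7.249)²/3600 = 0.0008517 W
  P_R11 = (9 - 0)²/680 = 0.1191 W
  P_R12 = (0.01145 - 7.268)²/16000 = 0.003291 W
  P_R13 = (0.01145 - 7.249)²/12000 = 0.004365 W
  P_R14 = (7.252 - 7.268)²/150 = 0.000001619 W
  P_R15 = (7.252 - 7.249)²/33 = 0.0000003423 W
  P_R16 = (8.162 - 0)²/62 = 1.075 W
  P_R17 = (7.268 - 7.249)²/13000 = 0.00000002761 W
  P_R18 = (7.268 - 0)²/3000 = 0.01761 W
P_total = P_R1 + P_R2 + P_R3 + P_R4 + P_R5 + P_R6 + P_R7 + P_R8 + P_R9 + P_R10 + P_R11 + P_R12 + P_R13 + P_R14 + P_R15 + P_R16 + P_R17 + P_R18 = 1.39 W

Final answer: 1.39 W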